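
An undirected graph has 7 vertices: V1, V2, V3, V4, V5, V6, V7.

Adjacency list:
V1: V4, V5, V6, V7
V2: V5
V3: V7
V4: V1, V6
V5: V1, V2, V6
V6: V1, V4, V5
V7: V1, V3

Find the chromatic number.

3

V1, V4, V6 are pairwise adjacent, so at least 3 colors are needed.
3 colors suffice: color 1 → {V1, V2, V3}; color 2 → {V6, V7}; color 3 → {V4, V5}. Every edge joins two different colors.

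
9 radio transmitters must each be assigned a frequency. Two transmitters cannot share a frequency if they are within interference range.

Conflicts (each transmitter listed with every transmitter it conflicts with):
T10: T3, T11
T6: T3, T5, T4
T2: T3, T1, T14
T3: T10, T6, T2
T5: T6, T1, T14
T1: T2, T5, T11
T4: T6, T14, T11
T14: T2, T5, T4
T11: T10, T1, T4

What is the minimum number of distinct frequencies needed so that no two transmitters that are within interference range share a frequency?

The cycle T1-T5-T14-T4-T11-T1 has odd length 5, so it cannot be 2-colored; at least 3 frequencies are needed.
3 frequencies suffice: frequency 1 → {T3, T1, T14}; frequency 2 → {T6, T2, T11}; frequency 3 → {T10, T5, T4}. Every pair that conflicts lands in different frequencies.

3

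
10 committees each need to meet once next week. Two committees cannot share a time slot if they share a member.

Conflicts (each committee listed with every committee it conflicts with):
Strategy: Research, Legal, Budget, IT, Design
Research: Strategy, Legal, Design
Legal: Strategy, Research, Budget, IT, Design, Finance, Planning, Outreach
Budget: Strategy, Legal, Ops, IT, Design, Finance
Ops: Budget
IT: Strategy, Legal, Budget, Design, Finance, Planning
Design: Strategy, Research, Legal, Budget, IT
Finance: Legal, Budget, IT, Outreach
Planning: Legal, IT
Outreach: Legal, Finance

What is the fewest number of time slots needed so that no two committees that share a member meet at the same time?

Strategy, Legal, Budget, IT, Design all conflict with each other, so at least 5 time slots are needed.
A valid assignment using 5 time slots: Strategy=4, Research=2, Legal=1, Budget=3, Ops=1, IT=2, Design=5, Finance=4, Planning=3, Outreach=2. Every pair that conflicts lands in different time slots.

5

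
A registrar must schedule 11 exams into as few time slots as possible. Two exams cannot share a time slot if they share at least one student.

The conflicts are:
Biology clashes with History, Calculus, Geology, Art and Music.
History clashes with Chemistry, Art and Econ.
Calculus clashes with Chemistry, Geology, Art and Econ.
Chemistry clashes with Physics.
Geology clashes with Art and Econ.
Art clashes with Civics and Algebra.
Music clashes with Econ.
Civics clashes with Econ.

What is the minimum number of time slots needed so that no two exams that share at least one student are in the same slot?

Biology, Calculus, Geology, Art are mutually in conflict, so at least 4 time slots are needed.
4 time slots suffice: time slot 1 → {Chemistry, Art, Econ}; time slot 2 → {History, Calculus, Music, Civics, Algebra, Physics}; time slot 3 → {Biology}; time slot 4 → {Geology}. Each listed conflict is separated.

4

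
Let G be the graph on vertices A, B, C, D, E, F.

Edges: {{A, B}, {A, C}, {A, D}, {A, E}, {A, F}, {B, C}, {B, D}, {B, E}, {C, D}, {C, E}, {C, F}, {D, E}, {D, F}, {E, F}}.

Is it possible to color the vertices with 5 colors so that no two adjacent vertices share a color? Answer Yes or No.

Yes

The chromatic number is 5. A, B, C, D, E are mutually adjacent (a clique of size 5), so at least 5 colors are needed.
A valid assignment using 5 colors: A=4, B=5, C=2, D=3, E=1, F=5.
That is already a proper 5-coloring.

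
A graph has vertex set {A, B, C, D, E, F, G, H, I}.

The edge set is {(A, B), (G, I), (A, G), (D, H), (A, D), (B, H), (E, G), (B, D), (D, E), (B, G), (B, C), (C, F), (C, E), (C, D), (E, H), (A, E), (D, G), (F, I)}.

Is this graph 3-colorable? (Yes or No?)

No

A, B, D, G are mutually adjacent (a clique of size 4), so at least 4 colors are needed.
So 3 colors are not enough.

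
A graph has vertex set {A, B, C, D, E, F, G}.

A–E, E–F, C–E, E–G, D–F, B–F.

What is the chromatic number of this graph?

2

B and F are adjacent, so at least 2 colors are needed.
2 colors suffice: color red → {B, D, E}; color blue → {A, C, F, G}. Each edge has distinct colors on its endpoints.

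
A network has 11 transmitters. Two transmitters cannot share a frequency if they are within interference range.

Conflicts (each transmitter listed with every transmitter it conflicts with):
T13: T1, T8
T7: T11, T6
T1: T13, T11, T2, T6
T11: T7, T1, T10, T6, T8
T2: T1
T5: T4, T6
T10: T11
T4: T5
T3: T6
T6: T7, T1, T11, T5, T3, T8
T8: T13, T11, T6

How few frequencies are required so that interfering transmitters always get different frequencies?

3

T1, T11, T6 pairwise conflict, so at least 3 frequencies are needed.
Using 3 frequencies: T13=1, T7=3, T1=3, T11=2, T2=1, T5=2, T10=1, T4=1, T3=2, T6=1, T8=3. No two conflicting transmitters share a frequency.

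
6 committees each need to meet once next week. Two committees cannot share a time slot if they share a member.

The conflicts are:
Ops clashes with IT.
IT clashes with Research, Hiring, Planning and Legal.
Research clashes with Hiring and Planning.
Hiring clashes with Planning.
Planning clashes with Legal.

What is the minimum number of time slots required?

IT, Research, Hiring, Planning all conflict with each other, so at least 4 time slots are needed.
A valid assignment using 4 time slots: Ops=2, IT=1, Research=3, Hiring=4, Planning=2, Legal=3. Each listed conflict is separated.

4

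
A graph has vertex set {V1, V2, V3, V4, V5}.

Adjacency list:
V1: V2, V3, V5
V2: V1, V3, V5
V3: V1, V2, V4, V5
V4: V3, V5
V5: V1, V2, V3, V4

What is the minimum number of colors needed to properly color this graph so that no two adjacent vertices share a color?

V1, V2, V3, V5 form a clique, so at least 4 colors are needed.
One proper 4-coloring: V1=3, V2=4, V3=2, V4=3, V5=1. No two adjacent vertices share a color.

4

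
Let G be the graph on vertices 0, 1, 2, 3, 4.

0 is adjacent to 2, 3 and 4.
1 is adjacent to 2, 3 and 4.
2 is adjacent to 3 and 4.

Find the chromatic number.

1, 2, 4 are pairwise adjacent, so at least 3 colors are needed.
One proper 3-coloring: 0=b, 1=b, 2=a, 3=c, 4=c. Every edge joins two different colors.

3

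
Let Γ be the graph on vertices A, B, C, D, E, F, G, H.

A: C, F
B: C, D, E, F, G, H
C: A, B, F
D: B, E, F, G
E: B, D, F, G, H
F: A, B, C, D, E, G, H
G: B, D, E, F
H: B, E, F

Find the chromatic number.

B, D, E, F, G form a clique, so at least 5 colors are needed.
One proper 5-coloring: A=2, B=2, C=3, D=4, E=3, F=1, G=5, H=4. No two adjacent vertices share a color.

5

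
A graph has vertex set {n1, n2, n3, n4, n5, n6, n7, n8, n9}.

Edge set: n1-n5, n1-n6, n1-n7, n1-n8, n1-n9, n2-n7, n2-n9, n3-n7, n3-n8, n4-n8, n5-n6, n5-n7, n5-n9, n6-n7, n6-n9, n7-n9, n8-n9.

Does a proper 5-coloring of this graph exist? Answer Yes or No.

Yes

The chromatic number is 5. n1, n5, n6, n7, n9 are mutually adjacent (a clique of size 5), so at least 5 colors are needed.
A valid assignment using 5 colors: n1=green, n2=green, n3=blue, n4=blue, n5=purple, n6=yellow, n7=red, n8=red, n9=blue.
That is already a proper 5-coloring.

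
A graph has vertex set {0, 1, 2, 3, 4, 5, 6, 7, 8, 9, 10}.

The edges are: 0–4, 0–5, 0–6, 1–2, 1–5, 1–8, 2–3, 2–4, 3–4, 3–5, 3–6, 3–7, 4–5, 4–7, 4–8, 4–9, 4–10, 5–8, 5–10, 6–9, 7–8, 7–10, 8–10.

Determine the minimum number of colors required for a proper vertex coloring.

4, 7, 8, 10 are pairwise adjacent (a clique of size 4), so at least 4 colors are needed.
4 colors suffice: color red → {1, 4, 6}; color blue → {2, 5, 7, 9}; color green → {0, 3, 8}; color yellow → {10}. Each edge has distinct colors on its endpoints.

4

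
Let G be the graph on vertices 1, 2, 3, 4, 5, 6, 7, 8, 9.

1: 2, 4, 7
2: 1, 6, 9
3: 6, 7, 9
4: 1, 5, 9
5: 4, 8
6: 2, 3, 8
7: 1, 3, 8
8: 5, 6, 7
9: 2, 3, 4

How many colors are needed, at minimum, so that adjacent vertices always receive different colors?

3

The cycle 7-3-9-2-1-7 has odd length 5, so it cannot be 2-colored; at least 3 colors are needed.
3 colors suffice: color red → {1, 8, 9}; color blue → {4, 6, 7}; color green → {2, 3, 5}. Each edge has distinct colors on its endpoints.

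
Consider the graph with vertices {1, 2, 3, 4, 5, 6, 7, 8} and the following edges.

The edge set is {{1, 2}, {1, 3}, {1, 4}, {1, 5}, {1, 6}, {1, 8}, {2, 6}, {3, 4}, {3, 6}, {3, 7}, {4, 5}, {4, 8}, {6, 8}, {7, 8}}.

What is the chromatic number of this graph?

3

1, 2, 6 are pairwise adjacent, so at least 3 colors are needed.
3 colors suffice: color a → {1, 7}; color b → {4, 6}; color c → {2, 3, 5, 8}. Every edge joins two different colors.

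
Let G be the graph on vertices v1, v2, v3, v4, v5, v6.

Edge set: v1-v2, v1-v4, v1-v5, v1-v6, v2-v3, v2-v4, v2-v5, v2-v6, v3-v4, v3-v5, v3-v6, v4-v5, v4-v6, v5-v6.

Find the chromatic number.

v1, v2, v4, v5, v6 form a clique, so at least 5 colors are needed.
5 colors suffice: v1=purple, v2=yellow, v3=purple, v4=blue, v5=green, v6=red. Each edge has distinct colors on its endpoints.

5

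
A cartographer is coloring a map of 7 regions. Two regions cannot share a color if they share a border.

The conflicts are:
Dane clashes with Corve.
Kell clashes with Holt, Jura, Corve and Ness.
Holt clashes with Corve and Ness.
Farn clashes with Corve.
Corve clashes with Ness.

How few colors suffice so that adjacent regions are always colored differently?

4

Kell, Holt, Corve, Ness are mutually in conflict, so at least 4 colors are needed.
4 colors suffice: color 1 → {Jura, Corve}; color 2 → {Dane, Kell, Farn}; color 3 → {Holt}; color 4 → {Ness}. Every pair that conflicts lands in different colors.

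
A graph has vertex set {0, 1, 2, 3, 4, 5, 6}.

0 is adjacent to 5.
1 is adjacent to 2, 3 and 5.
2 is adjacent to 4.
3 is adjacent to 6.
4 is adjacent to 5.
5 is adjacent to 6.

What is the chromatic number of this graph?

2

4 and 5 are adjacent, so at least 2 colors are needed.
2 colors suffice: color a → {2, 3, 5}; color b → {0, 1, 4, 6}. No two adjacent vertices share a color.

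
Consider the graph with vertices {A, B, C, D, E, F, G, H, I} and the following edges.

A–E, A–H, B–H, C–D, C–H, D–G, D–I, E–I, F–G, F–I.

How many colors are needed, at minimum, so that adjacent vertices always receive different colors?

E and I are adjacent, so at least 2 colors are needed.
2 colors suffice: color 1 → {A, B, C, G, I}; color 2 → {D, E, F, H}. No two adjacent vertices share a color.

2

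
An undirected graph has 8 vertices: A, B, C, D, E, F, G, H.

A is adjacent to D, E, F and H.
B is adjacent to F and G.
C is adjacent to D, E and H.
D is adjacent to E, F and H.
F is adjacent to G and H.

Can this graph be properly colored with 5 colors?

Yes

The chromatic number is 4. A, D, F, H are pairwise adjacent (a clique of size 4), so at least 4 colors are needed.
4 colors suffice: A=4, B=3, C=4, D=1, E=2, F=2, G=1, H=3.
Since 5 ≥ 4, a proper 5-coloring certainly exists.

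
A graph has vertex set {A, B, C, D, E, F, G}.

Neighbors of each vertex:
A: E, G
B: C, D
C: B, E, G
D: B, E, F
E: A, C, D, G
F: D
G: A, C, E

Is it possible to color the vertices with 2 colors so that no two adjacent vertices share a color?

No

C, E, G form a triangle, so at least 3 colors are needed.
So 2 colors are not enough.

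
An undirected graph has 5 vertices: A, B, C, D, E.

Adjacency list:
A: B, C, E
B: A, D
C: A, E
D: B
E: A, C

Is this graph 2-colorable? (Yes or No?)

A, C, E form a triangle, so at least 3 colors are needed.
So 2 colors are not enough.

No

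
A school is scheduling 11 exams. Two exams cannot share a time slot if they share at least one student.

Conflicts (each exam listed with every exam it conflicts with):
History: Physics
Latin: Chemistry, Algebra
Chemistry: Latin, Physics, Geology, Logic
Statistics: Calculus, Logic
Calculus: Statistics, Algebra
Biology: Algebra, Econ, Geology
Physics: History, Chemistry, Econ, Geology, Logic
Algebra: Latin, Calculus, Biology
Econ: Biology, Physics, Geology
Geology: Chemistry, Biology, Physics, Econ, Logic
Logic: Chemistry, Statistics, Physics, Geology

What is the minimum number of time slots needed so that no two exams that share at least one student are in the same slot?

Chemistry, Physics, Geology, Logic are mutually in conflict, so at least 4 time slots are needed.
4 time slots suffice: time slot 1 → {History, Statistics, Algebra, Geology}; time slot 2 → {Latin, Calculus, Biology, Physics}; time slot 3 → {Econ, Logic}; time slot 4 → {Chemistry}. Each listed conflict is separated.

4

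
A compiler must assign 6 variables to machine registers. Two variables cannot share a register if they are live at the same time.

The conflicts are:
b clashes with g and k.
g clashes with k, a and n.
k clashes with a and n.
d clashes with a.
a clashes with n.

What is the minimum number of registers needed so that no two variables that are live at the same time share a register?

4

g, k, a, n pairwise conflict, so at least 4 registers are needed.
Using 4 registers: b=3, g=2, k=1, d=1, a=3, n=4. No two conflicting variables share a register.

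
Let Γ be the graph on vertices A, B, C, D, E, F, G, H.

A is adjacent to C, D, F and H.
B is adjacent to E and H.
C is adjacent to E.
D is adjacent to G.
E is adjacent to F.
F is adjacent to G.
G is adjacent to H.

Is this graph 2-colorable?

No

The cycle B-E-F-G-H-B has odd length 5, so it cannot be 2-colored; at least 3 colors are needed.
So 2 colors are not enough.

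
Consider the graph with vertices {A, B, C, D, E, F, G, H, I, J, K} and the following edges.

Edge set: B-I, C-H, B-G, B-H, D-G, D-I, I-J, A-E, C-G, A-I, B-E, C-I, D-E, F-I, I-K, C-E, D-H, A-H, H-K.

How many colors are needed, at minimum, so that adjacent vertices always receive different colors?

C and H are adjacent, so at least 2 colors are needed.
2 colors suffice: color red → {E, G, H, I}; color blue → {A, B, C, D, F, J, K}. No two adjacent vertices share a color.

2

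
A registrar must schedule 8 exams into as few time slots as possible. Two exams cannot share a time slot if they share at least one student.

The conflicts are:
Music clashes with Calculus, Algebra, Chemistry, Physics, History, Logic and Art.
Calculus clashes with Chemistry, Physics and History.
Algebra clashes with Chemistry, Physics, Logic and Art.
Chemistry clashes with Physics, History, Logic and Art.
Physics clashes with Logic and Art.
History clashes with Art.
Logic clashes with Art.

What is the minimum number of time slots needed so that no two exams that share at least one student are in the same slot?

Music, Algebra, Chemistry, Physics, Logic, Art are mutually in conflict, so at least 6 time slots are needed.
Using 6 time slots: Music=1, Calculus=3, Algebra=6, Chemistry=2, Physics=4, History=4, Logic=5, Art=3. Every pair that conflicts lands in different time slots.

6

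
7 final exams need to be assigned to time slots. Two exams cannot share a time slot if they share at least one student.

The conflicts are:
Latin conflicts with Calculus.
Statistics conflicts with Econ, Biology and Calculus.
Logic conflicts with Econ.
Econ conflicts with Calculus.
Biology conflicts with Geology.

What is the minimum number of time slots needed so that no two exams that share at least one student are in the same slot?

3

Statistics, Econ, Calculus pairwise conflict, so at least 3 time slots are needed.
3 time slots suffice: time slot 1 → {Latin, Econ, Biology}; time slot 2 → {Logic, Calculus, Geology}; time slot 3 → {Statistics}. Every pair that conflicts lands in different time slots.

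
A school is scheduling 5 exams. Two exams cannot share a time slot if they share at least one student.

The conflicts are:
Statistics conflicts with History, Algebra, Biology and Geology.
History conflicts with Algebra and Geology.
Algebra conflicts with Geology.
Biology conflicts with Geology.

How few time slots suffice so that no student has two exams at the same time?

Statistics, History, Algebra, Geology are mutually in conflict, so at least 4 time slots are needed.
Using 4 time slots: Statistics=2, History=4, Algebra=3, Biology=3, Geology=1. Every pair that conflicts lands in different time slots.

4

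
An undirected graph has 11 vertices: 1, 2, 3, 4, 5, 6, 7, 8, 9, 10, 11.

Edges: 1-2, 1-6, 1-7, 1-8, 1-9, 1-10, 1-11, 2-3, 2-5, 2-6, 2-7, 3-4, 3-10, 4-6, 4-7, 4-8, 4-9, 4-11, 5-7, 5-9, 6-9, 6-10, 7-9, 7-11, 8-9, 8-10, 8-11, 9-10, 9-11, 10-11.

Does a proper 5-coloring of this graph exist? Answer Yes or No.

The chromatic number is 5. 1, 8, 9, 10, 11 form a clique, so at least 5 colors are needed.
A valid assignment using 5 colors: 1=b, 2=a, 3=c, 4=b, 5=b, 6=c, 7=d, 8=e, 9=a, 10=d, 11=c.
That is already a proper 5-coloring.

Yes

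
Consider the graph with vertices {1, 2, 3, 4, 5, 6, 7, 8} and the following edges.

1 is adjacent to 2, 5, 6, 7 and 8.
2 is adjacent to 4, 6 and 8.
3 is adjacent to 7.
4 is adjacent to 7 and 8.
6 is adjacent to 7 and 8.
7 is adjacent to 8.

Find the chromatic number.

4

1, 2, 6, 8 form a clique, so at least 4 colors are needed.
A valid assignment using 4 colors: 1=green, 2=blue, 3=red, 4=green, 5=red, 6=yellow, 7=blue, 8=red. Every edge joins two different colors.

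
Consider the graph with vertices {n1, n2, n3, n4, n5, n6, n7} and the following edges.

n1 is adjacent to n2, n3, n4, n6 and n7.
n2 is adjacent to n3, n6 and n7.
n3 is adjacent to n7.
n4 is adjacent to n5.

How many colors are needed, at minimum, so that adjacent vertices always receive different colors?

n1, n2, n3, n7 are pairwise adjacent (a clique of size 4), so at least 4 colors are needed.
A valid assignment using 4 colors: n1=1, n2=2, n3=3, n4=2, n5=1, n6=3, n7=4. No two adjacent vertices share a color.

4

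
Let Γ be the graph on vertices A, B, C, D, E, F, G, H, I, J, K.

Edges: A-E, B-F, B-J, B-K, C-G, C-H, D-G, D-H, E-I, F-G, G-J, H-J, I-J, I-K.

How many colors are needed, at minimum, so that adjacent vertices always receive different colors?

B and F are adjacent, so at least 2 colors are needed.
2 colors suffice: color 1 → {C, D, E, F, J, K}; color 2 → {A, B, G, H, I}. Every edge joins two different colors.

2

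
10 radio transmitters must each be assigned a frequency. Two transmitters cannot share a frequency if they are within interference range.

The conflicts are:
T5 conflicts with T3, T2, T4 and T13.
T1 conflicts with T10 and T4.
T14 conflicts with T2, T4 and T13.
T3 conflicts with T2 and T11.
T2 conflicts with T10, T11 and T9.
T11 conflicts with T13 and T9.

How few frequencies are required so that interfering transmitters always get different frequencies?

T5, T3, T2 are mutually in conflict, so at least 3 frequencies are needed.
3 frequencies suffice: T5=2, T1=3, T14=2, T3=3, T2=1, T10=2, T11=2, T4=1, T13=1, T9=3. No two conflicting transmitters share a frequency.

3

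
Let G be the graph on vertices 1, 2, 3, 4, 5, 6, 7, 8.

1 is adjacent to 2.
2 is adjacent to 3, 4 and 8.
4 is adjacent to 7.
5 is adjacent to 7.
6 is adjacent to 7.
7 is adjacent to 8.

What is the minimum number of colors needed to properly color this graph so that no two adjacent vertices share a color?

5 and 7 are adjacent, so at least 2 colors are needed.
2 colors suffice: 1=b, 2=a, 3=b, 4=b, 5=b, 6=b, 7=a, 8=b. No two adjacent vertices share a color.

2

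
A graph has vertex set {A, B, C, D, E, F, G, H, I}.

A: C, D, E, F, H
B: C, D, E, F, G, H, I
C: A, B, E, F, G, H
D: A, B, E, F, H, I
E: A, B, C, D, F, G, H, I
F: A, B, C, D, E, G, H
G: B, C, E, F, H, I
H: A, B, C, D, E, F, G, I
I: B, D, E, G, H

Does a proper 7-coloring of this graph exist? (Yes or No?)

The chromatic number is 6. B, C, E, F, G, H are pairwise adjacent (a clique of size 6), so at least 6 colors are needed.
6 colors suffice: A=4, B=4, C=5, D=5, E=1, F=3, G=6, H=2, I=3.
Since 7 ≥ 6, a proper 7-coloring certainly exists.

Yes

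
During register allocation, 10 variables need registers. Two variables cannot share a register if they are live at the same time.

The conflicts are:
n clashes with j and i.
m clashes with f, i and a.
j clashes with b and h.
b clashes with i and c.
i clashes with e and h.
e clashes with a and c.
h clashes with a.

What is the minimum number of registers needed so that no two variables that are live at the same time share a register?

2

j and h conflict, so at least 2 registers are needed.
2 registers suffice: n=2, m=2, j=1, f=1, b=2, i=1, e=2, h=2, a=1, c=1. No two conflicting variables share a register.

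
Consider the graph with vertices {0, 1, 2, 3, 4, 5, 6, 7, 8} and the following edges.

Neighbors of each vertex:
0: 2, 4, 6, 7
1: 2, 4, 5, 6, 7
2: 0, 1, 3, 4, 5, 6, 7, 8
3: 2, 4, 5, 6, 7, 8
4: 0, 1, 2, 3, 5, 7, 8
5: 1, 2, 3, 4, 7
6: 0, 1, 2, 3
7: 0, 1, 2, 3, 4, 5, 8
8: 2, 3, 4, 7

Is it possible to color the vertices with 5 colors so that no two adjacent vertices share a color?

The chromatic number is 5. 1, 2, 4, 5, 7 form a clique, so at least 5 colors are needed.
One proper 5-coloring: 0=d, 1=d, 2=a, 3=d, 4=b, 5=e, 6=b, 7=c, 8=e.
That is already a proper 5-coloring.

Yes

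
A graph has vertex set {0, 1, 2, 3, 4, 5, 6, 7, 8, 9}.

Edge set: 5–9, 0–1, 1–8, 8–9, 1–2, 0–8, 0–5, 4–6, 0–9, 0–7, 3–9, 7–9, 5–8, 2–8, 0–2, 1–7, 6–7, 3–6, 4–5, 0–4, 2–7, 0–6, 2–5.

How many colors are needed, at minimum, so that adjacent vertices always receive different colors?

4

0, 5, 8, 9 are mutually adjacent (a clique of size 4), so at least 4 colors are needed.
4 colors suffice: 0=red, 1=yellow, 2=blue, 3=red, 4=green, 5=yellow, 6=blue, 7=green, 8=green, 9=blue. Each edge has distinct colors on its endpoints.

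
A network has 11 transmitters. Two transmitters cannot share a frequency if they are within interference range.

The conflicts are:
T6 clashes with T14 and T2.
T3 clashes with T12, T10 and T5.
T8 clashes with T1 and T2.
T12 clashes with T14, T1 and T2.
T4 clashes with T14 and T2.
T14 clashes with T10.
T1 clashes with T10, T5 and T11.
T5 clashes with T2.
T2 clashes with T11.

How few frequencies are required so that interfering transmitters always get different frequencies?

2

T2 and T11 conflict, so at least 2 frequencies are needed.
2 frequencies suffice: T6=2, T3=1, T8=2, T12=2, T4=2, T14=1, T1=1, T10=2, T5=2, T2=1, T11=2. Each listed conflict is separated.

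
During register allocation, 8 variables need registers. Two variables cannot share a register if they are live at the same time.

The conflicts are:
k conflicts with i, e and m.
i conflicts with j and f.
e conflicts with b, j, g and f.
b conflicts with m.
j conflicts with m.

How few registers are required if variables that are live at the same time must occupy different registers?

2

b and m conflict, so at least 2 registers are needed.
Using 2 registers: k=2, i=1, e=1, b=2, j=2, g=2, m=1, f=2. Every pair that conflicts lands in different registers.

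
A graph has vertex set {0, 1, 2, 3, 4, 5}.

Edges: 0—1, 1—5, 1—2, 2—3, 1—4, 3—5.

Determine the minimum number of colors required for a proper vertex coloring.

2

1 and 4 are adjacent, so at least 2 colors are needed.
2 colors suffice: color red → {1, 3}; color blue → {0, 2, 4, 5}. Each edge has distinct colors on its endpoints.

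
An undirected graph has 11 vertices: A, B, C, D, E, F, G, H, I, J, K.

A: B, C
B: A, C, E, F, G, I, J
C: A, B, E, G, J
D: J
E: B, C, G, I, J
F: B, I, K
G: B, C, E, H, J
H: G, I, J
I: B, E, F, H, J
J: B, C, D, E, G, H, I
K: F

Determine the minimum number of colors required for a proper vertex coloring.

5

B, C, E, G, J are pairwise adjacent (a clique of size 5), so at least 5 colors are needed.
One proper 5-coloring: A=2, B=1, C=5, D=1, E=4, F=2, G=3, H=1, I=3, J=2, K=1. Every edge joins two different colors.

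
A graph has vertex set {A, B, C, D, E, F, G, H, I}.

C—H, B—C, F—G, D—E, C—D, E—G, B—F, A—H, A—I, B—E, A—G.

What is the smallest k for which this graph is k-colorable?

E and G are adjacent, so at least 2 colors are needed.
2 colors suffice: color 1 → {B, D, G, H, I}; color 2 → {A, C, E, F}. Every edge joins two different colors.

2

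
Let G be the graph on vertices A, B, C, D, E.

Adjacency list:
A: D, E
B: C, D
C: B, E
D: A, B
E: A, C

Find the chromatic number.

The cycle A-E-C-B-D-A has odd length 5, so it cannot be 2-colored; at least 3 colors are needed.
One proper 3-coloring: A=3, B=2, C=1, D=1, E=2. No two adjacent vertices share a color.

3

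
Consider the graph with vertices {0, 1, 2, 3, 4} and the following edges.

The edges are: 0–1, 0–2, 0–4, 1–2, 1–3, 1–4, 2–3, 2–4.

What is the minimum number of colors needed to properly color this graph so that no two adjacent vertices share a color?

4

0, 1, 2, 4 are pairwise adjacent (a clique of size 4), so at least 4 colors are needed.
4 colors suffice: color a → {1}; color b → {2}; color c → {3, 4}; color d → {0}. Every edge joins two different colors.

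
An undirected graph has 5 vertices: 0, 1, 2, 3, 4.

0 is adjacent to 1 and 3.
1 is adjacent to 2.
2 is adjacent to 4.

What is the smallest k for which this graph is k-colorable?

2

1 and 2 are adjacent, so at least 2 colors are needed.
One proper 2-coloring: 0=a, 1=b, 2=a, 3=b, 4=b. Every edge joins two different colors.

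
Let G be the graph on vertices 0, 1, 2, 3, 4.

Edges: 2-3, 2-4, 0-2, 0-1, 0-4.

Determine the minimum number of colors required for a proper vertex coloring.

0, 2, 4 form a triangle, so at least 3 colors are needed.
A valid assignment using 3 colors: 0=blue, 1=red, 2=red, 3=blue, 4=green. No two adjacent vertices share a color.

3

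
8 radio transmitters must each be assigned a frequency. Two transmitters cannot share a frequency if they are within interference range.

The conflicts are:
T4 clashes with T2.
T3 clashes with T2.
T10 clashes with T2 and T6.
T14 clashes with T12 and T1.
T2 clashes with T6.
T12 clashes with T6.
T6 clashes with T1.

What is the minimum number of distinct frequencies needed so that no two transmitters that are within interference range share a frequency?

3

T10, T2, T6 pairwise conflict, so at least 3 frequencies are needed.
3 frequencies suffice: T4=2, T3=2, T10=3, T14=1, T2=1, T12=3, T6=2, T1=3. No two conflicting transmitters share a frequency.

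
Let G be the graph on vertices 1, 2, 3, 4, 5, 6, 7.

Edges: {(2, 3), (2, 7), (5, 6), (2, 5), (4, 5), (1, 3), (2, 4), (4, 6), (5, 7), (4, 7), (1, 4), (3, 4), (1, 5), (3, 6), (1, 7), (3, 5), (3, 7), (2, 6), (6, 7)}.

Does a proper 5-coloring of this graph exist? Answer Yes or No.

No

2, 3, 4, 5, 6, 7 are pairwise adjacent (a clique of size 6), so at least 6 colors are needed.
So 5 colors are not enough.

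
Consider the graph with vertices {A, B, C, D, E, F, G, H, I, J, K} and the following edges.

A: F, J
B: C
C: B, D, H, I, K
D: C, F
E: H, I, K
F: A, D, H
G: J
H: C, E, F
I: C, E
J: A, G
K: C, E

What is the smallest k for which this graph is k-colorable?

G and J are adjacent, so at least 2 colors are needed.
One proper 2-coloring: A=blue, B=blue, C=red, D=blue, E=red, F=red, G=blue, H=blue, I=blue, J=red, K=blue. No two adjacent vertices share a color.

2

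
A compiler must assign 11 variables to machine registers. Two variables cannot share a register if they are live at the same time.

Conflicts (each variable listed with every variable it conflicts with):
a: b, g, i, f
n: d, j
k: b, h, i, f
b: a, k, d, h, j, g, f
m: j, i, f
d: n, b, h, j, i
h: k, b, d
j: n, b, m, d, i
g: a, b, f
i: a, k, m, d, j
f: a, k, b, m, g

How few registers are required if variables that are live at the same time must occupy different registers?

4

a, b, g, f are mutually in conflict, so at least 4 registers are needed.
A valid assignment using 4 registers: a=3, n=1, k=3, b=1, m=3, d=3, h=2, j=2, g=4, i=1, f=2. Each listed conflict is separated.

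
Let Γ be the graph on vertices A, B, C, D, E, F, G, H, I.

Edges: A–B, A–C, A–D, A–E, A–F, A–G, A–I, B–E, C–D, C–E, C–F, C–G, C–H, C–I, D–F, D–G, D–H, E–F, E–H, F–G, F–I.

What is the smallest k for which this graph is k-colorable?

A, C, D, F, G are mutually adjacent (a clique of size 5), so at least 5 colors are needed.
A valid assignment using 5 colors: A=1, B=2, C=2, D=4, E=4, F=3, G=5, H=1, I=4. Every edge joins two different colors.

5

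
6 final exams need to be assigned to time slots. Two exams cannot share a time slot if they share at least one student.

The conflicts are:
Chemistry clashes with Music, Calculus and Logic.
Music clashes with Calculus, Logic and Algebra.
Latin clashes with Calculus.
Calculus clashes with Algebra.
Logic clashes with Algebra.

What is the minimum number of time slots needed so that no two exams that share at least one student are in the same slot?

Chemistry, Music, Calculus are mutually in conflict, so at least 3 time slots are needed.
Using 3 time slots: Chemistry=3, Music=1, Latin=1, Calculus=2, Logic=2, Algebra=3. No two conflicting exams share a time slot.

3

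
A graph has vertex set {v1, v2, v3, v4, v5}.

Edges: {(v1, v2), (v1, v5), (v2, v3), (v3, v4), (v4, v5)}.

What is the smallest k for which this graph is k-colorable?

The cycle v1-v5-v4-v3-v2-v1 has odd length 5, so it cannot be 2-colored; at least 3 colors are needed.
3 colors suffice: v1=G, v2=R, v3=B, v4=R, v5=B. No two adjacent vertices share a color.

3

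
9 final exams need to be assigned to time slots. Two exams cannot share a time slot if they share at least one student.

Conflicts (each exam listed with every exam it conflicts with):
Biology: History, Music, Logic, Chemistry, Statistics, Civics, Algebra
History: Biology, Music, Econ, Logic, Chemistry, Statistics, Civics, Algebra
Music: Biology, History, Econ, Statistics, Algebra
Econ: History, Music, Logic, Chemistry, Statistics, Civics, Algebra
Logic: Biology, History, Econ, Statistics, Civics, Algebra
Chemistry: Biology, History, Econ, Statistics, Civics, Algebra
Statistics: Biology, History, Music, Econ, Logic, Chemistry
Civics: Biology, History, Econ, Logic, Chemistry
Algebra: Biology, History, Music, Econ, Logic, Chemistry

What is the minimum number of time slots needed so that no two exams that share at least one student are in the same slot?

4

Biology, History, Chemistry, Algebra all conflict with each other, so at least 4 time slots are needed.
4 time slots suffice: time slot 1 → {History}; time slot 2 → {Biology, Econ}; time slot 3 → {Music, Logic, Chemistry}; time slot 4 → {Statistics, Civics, Algebra}. Each listed conflict is separated.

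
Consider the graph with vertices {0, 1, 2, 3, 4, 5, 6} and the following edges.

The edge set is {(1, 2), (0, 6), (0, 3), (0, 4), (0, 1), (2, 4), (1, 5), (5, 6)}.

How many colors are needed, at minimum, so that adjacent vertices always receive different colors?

0 and 3 are adjacent, so at least 2 colors are needed.
2 colors suffice: color a → {0, 2, 5}; color b → {1, 3, 4, 6}. Each edge has distinct colors on its endpoints.

2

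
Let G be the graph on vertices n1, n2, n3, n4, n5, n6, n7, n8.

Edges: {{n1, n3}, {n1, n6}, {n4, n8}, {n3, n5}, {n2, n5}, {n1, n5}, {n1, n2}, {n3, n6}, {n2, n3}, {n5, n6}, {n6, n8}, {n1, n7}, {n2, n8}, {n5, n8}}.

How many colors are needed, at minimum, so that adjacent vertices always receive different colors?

n1, n3, n5, n6 form a clique, so at least 4 colors are needed.
4 colors suffice: color red → {n4, n5, n7}; color blue → {n1, n8}; color green → {n2, n6}; color yellow → {n3}. Every edge joins two different colors.

4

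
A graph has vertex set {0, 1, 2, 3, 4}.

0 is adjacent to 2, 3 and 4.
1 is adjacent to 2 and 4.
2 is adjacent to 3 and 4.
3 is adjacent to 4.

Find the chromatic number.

4

0, 2, 3, 4 are mutually adjacent (a clique of size 4), so at least 4 colors are needed.
A valid assignment using 4 colors: 0=d, 1=c, 2=b, 3=c, 4=a. Each edge has distinct colors on its endpoints.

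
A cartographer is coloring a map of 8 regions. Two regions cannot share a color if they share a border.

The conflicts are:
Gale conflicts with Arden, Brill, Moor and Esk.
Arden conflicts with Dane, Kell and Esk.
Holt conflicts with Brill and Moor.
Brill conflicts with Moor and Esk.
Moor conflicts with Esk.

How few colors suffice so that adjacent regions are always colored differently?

Gale, Brill, Moor, Esk all conflict with each other, so at least 4 colors are needed.
4 colors suffice: color 1 → {Arden, Moor}; color 2 → {Holt, Dane, Kell, Esk}; color 3 → {Gale}; color 4 → {Brill}. Every pair that conflicts lands in different colors.

4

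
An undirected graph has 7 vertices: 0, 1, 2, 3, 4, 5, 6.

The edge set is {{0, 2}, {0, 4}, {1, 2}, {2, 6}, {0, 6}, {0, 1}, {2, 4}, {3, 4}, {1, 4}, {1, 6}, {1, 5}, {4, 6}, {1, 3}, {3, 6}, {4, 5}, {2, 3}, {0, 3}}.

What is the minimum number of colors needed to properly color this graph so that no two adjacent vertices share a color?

0, 1, 2, 3, 4, 6 are mutually adjacent (a clique of size 6), so at least 6 colors are needed.
6 colors suffice: color a → {4}; color b → {1}; color c → {3, 5}; color d → {2}; color e → {0}; color f → {6}. No two adjacent vertices share a color.

6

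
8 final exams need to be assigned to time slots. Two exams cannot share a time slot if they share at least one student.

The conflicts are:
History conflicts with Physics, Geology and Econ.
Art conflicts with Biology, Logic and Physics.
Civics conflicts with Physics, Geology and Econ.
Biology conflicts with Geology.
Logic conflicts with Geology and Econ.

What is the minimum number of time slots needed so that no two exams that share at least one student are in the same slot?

The cycle Geology-Biology-Art-Physics-Civics-Geology has odd length 5, so it cannot be 2-colored; at least 3 time slots are needed.
Using 3 time slots: History=2, Art=1, Civics=2, Biology=2, Logic=2, Physics=3, Geology=1, Econ=1. Each listed conflict is separated.

3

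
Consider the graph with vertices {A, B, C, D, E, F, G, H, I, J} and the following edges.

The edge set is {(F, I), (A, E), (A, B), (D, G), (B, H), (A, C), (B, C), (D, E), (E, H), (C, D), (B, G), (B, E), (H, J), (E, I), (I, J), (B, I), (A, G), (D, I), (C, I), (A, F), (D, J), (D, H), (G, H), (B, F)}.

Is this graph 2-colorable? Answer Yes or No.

No

D, I, J form a triangle, so at least 3 colors are needed.
So 2 colors are not enough.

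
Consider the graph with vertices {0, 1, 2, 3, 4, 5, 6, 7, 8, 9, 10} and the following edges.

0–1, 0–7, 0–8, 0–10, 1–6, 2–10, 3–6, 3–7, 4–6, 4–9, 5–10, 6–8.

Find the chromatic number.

The cycle 0-7-3-6-1-0 has odd length 5, so it cannot be 2-colored; at least 3 colors are needed.
3 colors suffice: color a → {0, 2, 5, 6, 9}; color b → {1, 3, 4, 8, 10}; color c → {7}. Each edge has distinct colors on its endpoints.

3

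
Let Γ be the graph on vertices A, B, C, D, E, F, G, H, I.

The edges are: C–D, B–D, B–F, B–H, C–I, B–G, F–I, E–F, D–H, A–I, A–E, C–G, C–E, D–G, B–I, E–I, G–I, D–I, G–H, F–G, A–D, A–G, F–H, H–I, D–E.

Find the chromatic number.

5

B, D, G, H, I are pairwise adjacent (a clique of size 5), so at least 5 colors are needed.
5 colors suffice: color 1 → {I}; color 2 → {E, G}; color 3 → {D, F}; color 4 → {A, B, C}; color 5 → {H}. Every edge joins two different colors.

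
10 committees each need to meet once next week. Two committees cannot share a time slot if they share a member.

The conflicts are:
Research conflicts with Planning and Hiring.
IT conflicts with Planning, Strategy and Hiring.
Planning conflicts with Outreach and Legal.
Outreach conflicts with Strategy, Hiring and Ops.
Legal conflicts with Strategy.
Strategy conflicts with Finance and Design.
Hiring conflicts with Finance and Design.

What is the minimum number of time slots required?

Hiring and Finance conflict, so at least 2 time slots are needed.
2 time slots suffice: time slot 1 → {Planning, Strategy, Hiring, Ops}; time slot 2 → {Research, IT, Outreach, Legal, Finance, Design}. No two conflicting committees share a time slot.

2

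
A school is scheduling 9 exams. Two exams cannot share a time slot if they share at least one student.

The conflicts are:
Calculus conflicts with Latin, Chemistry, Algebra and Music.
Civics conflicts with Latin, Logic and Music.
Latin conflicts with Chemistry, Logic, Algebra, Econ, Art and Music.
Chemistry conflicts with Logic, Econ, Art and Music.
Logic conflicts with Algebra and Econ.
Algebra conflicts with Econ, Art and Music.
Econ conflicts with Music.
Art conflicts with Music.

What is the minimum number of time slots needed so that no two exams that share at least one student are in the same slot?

Latin, Algebra, Econ, Music all conflict with each other, so at least 4 time slots are needed.
4 time slots suffice: time slot 1 → {Latin}; time slot 2 → {Logic, Music}; time slot 3 → {Civics, Chemistry, Algebra}; time slot 4 → {Calculus, Econ, Art}. Every pair that conflicts lands in different time slots.

4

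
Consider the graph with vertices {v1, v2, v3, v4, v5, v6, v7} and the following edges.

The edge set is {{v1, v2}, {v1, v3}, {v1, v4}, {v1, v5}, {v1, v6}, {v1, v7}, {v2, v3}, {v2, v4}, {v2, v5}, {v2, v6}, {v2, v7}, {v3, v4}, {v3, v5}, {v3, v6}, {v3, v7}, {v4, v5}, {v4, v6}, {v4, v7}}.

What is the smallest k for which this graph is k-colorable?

v1, v2, v3, v4, v7 are pairwise adjacent (a clique of size 5), so at least 5 colors are needed.
5 colors suffice: color 1 → {v2}; color 2 → {v1}; color 3 → {v4}; color 4 → {v3}; color 5 → {v5, v6, v7}. No two adjacent vertices share a color.

5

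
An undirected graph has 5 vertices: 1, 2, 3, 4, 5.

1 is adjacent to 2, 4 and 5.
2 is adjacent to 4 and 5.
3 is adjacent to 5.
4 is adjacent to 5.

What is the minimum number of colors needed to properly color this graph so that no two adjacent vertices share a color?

4

1, 2, 4, 5 are pairwise adjacent (a clique of size 4), so at least 4 colors are needed.
4 colors suffice: color a → {5}; color b → {3, 4}; color c → {2}; color d → {1}. Each edge has distinct colors on its endpoints.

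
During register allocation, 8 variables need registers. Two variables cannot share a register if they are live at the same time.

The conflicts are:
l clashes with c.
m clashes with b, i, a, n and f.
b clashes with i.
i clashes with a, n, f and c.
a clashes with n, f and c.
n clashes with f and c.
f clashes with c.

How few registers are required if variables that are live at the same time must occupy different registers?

5

m, i, a, n, f are mutually in conflict, so at least 5 registers are needed.
Using 5 registers: l=1, m=2, b=3, i=1, a=3, n=4, f=5, c=2. Every pair that conflicts lands in different registers.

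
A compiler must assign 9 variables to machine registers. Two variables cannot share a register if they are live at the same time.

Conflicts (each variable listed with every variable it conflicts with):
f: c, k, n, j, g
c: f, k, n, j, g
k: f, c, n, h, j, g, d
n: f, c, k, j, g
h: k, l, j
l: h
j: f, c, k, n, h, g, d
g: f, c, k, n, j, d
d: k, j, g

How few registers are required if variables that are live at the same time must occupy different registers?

6

f, c, k, n, j, g pairwise conflict, so at least 6 registers are needed.
6 registers suffice: register 1 → {l, j}; register 2 → {k}; register 3 → {h, g}; register 4 → {c, d}; register 5 → {n}; register 6 → {f}. Each listed conflict is separated.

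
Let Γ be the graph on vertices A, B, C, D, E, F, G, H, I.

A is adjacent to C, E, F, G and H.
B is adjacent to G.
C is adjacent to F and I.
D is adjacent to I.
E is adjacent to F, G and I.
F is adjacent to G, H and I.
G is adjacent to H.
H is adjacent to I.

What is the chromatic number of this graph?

A, F, G, H are mutually adjacent (a clique of size 4), so at least 4 colors are needed.
4 colors suffice: color red → {B, D, F}; color blue → {A, I}; color green → {C, G}; color yellow → {E, H}. Each edge has distinct colors on its endpoints.

4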